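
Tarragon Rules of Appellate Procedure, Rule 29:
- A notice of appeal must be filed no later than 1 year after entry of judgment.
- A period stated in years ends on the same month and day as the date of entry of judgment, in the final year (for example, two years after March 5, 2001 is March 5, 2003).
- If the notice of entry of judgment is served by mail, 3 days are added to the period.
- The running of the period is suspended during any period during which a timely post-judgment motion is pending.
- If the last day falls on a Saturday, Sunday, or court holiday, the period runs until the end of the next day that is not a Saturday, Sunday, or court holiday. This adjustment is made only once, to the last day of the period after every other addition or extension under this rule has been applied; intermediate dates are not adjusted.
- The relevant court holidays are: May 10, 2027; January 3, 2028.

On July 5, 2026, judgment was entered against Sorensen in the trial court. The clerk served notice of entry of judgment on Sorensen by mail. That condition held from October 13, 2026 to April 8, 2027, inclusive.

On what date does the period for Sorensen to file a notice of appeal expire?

January 4, 2028

1 year after July 5, 2026 is July 5, 2027.
Service was by mail, adding 3 days: July 5, 2027 + 3 days = July 8, 2027.
From October 13, 2026 through April 8, 2027 inclusive is 178 days; tolling adds 178 days: July 8, 2027 + 178 days = January 2, 2028.
January 2, 2028 is Sunday; January 3, 2028 is a listed holiday. The next qualifying day is January 4, 2028.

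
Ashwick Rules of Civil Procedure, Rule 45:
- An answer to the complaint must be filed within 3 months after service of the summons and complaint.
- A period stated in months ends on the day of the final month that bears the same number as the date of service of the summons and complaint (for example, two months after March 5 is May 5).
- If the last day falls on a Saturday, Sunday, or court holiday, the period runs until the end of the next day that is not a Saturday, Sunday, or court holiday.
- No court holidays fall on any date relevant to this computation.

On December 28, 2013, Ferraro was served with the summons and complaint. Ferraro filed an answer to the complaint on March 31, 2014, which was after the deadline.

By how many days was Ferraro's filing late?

3 days

3 months after December 28, 2013 is March 28, 2014.
March 28, 2014 is a Friday and not a court holiday, so no extension applies.
The deadline is March 28, 2014; from March 28, 2014 to March 31, 2014 is 3 days.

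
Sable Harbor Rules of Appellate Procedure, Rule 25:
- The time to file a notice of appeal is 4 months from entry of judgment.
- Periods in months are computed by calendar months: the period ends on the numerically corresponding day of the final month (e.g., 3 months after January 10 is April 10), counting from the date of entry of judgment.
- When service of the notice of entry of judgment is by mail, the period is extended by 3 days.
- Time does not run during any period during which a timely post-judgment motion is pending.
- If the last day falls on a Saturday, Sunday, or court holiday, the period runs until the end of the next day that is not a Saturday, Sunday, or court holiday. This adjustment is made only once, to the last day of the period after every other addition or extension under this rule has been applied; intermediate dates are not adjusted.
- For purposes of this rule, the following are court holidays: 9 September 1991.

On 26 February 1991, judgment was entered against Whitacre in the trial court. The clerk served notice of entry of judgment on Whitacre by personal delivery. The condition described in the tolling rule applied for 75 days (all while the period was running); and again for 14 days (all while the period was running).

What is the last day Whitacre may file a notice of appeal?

September 23, 1991

4 months after 26 February 1991 is June 26, 1991.
Service was not by mail, so no mail extension applies.
Tolling adds 75 days: June 26, 1991 + 75 days = September 9, 1991.
Tolling adds 14 days: September 9, 1991 + 14 days = September 23, 1991.
September 23, 1991 is a Monday and not a court holiday, so no extension applies.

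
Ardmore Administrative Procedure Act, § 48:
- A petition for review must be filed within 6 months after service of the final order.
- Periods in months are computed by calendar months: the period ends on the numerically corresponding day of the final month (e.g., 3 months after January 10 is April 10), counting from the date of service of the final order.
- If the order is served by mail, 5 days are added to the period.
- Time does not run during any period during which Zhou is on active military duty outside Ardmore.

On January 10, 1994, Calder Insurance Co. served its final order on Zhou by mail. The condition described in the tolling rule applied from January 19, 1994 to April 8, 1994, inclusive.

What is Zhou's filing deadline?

October 3, 1994

6 months after January 10, 1994 is July 10, 1994.
Service was by mail, adding 5 days: July 10, 1994 + 5 days = July 15, 1994.
From January 19, 1994 through April 8, 1994 inclusive is 80 days; tolling adds 80 days: July 15, 1994 + 80 days = October 3, 1994.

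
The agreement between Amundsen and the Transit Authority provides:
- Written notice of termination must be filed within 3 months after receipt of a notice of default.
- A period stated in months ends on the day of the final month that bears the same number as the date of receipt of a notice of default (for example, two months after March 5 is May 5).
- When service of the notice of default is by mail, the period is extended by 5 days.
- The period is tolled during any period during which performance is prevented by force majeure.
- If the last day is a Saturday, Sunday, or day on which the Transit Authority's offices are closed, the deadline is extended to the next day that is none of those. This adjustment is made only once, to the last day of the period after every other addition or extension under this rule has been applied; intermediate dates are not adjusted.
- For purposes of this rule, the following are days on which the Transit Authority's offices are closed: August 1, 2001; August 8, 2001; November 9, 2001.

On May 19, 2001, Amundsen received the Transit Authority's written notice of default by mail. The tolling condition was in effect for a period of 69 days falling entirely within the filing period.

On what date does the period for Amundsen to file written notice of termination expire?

November 1, 2001

3 months after May 19, 2001 is August 19, 2001.
Service was by mail, adding 5 days: August 19, 2001 + 5 days = August 24, 2001.
Tolling adds 69 days: August 24, 2001 + 69 days = November 1, 2001.
November 1, 2001 is a Thursday and not a day on which the Transit Authority's offices are closed, so no extension applies.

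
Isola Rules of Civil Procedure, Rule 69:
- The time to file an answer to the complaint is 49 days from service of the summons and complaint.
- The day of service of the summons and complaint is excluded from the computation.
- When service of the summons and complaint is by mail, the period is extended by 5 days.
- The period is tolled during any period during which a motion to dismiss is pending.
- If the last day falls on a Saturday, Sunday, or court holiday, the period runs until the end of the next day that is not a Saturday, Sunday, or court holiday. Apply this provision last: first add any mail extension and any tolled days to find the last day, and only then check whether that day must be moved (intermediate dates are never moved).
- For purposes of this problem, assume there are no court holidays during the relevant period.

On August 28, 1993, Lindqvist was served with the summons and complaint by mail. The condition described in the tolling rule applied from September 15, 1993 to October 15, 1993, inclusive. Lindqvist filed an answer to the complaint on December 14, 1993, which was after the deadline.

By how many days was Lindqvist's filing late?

49 days after August 28, 1993 is October 16, 1993.
Service was by mail, adding 5 days: October 16, 1993 + 5 days = October 21, 1993.
From September 15, 1993 through October 15, 1993 inclusive is 31 days; tolling adds 31 days: October 21, 1993 + 31 days = November 21, 1993.
November 21, 1993 is Sunday. The next qualifying day is November 22, 1993.
The deadline is November 22, 1993; from November 22, 1993 to December 14, 1993 is 22 days.

22 days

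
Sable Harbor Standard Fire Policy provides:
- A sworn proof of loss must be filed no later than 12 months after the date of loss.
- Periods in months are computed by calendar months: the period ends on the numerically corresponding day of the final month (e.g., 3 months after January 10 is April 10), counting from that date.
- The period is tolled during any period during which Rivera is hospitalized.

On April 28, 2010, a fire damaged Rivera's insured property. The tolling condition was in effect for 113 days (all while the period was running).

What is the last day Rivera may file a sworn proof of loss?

12 months after April 28, 2010 is April 28, 2011.
Tolling adds 113 days: April 28, 2011 + 113 days = August 19, 2011.

August 19, 2011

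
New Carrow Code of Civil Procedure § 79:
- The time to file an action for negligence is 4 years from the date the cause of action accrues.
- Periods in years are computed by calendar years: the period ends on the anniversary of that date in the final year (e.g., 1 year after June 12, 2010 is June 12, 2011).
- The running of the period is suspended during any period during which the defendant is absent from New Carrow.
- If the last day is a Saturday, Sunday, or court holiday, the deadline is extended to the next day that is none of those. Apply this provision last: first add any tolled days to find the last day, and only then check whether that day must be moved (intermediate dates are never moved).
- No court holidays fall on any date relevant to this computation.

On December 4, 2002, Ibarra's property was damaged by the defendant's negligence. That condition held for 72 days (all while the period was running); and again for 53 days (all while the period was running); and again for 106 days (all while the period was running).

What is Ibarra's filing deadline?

4 years after December 4, 2002 is December 4, 2006.
Tolling adds 72 days: December 4, 2006 + 72 days = February 14, 2007.
Tolling adds 53 days: February 14, 2007 + 53 days = April 8, 2007.
Tolling adds 106 days: April 8, 2007 + 106 days = July 23, 2007.
July 23, 2007 is a Monday and not a court holiday, so no extension applies.

July 23, 2007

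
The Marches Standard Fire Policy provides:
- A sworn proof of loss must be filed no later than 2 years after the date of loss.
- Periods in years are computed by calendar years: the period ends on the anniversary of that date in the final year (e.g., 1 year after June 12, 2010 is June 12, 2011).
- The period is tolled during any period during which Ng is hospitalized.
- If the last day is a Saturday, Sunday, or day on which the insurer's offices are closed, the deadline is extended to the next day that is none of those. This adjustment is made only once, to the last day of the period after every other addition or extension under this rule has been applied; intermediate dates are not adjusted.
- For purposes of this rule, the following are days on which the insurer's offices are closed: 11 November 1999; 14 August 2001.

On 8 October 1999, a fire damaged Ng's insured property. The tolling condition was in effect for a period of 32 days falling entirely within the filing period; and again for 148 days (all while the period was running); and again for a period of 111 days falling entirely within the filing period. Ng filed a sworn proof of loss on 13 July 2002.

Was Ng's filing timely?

2 years after 8 October 1999 is October 8, 2001.
Tolling adds 32 days: October 8, 2001 + 32 days = November 9, 2001.
Tolling adds 148 days: November 9, 2001 + 148 days = April 6, 2002.
Tolling adds 111 days: April 6, 2002 + 111 days = July 26, 2002.
July 26, 2002 is a Friday and not a day on which the insurer's offices are closed, so no extension applies.
The deadline is July 26, 2002; the filing on July 13, 2002 is on or before that date.

Yes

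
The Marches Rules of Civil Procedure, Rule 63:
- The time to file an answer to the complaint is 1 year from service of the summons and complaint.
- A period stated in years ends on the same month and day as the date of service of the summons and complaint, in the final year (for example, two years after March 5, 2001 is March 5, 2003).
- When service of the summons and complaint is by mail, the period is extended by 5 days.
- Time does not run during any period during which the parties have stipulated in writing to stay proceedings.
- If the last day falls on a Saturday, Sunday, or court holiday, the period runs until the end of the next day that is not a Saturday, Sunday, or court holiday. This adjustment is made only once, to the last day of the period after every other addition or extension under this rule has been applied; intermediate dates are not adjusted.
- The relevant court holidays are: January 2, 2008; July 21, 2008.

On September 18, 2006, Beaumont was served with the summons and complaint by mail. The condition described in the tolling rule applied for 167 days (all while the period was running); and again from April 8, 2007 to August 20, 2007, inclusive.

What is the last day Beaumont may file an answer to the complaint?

1 year after September 18, 2006 is September 18, 2007.
Service was by mail, adding 5 days: September 18, 2007 + 5 days = September 23, 2007.
Tolling adds 167 days: September 23, 2007 + 167 days = March 8, 2008.
From April 8, 2007 through August 20, 2007 inclusive is 135 days; tolling adds 135 days: March 8, 2008 + 135 days = July 21, 2008.
July 21, 2008 is a listed holiday. The next qualifying day is July 22, 2008.

July 22, 2008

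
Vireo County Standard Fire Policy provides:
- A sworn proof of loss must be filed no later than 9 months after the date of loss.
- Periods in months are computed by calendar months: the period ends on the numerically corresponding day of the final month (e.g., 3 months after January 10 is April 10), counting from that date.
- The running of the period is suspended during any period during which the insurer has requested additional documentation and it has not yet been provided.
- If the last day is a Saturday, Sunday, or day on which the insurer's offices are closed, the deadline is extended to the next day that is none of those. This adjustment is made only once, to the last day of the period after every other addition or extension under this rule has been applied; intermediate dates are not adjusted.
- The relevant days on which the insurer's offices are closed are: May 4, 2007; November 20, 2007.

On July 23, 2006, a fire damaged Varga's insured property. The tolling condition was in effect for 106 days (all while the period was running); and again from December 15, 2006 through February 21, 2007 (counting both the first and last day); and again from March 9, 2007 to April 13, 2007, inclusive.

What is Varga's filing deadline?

9 months after July 23, 2006 is April 23, 2007.
Tolling adds 106 days: April 23, 2007 + 106 days = August 7, 2007.
From December 15, 2006 through February 21, 2007 inclusive is 69 days; tolling adds 69 days: August 7, 2007 + 69 days = October 15, 2007.
From March 9, 2007 through April 13, 2007 inclusive is 36 days; tolling adds 36 days: October 15, 2007 + 36 days = November 20, 2007.
November 20, 2007 is a listed holiday. The next qualifying day is November 21, 2007.

November 21, 2007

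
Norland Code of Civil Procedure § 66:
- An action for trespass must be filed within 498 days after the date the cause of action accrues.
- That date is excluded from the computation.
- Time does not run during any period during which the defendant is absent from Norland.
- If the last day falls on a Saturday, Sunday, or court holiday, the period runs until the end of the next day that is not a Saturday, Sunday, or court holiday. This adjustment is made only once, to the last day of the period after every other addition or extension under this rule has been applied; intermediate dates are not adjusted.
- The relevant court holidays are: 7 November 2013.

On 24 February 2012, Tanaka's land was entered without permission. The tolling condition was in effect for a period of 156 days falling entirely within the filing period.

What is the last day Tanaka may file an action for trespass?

December 9, 2013

498 days after 24 February 2012 is July 6, 2013.
Tolling adds 156 days: July 6, 2013 + 156 days = December 9, 2013.
December 9, 2013 is a Monday and not a court holiday, so no extension applies.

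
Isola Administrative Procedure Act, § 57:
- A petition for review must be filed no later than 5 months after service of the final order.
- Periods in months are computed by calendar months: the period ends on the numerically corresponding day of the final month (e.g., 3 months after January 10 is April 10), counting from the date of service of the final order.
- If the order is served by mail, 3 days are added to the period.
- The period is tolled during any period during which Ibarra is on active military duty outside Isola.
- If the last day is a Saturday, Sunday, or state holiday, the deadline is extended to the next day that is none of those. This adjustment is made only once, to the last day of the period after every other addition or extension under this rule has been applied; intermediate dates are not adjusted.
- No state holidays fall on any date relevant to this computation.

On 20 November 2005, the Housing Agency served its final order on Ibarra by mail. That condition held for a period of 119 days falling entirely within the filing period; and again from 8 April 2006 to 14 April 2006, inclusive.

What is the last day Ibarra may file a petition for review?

5 months after 20 November 2005 is April 20, 2006.
Service was by mail, adding 3 days: April 20, 2006 + 3 days = April 23, 2006.
Tolling adds 119 days: April 23, 2006 + 119 days = August 20, 2006.
From April 8, 2006 through April 14, 2006 inclusive is 7 days; tolling adds 7 days: August 20, 2006 + 7 days = August 27, 2006.
August 27, 2006 is Sunday. The next qualifying day is August 28, 2006.

August 28, 2006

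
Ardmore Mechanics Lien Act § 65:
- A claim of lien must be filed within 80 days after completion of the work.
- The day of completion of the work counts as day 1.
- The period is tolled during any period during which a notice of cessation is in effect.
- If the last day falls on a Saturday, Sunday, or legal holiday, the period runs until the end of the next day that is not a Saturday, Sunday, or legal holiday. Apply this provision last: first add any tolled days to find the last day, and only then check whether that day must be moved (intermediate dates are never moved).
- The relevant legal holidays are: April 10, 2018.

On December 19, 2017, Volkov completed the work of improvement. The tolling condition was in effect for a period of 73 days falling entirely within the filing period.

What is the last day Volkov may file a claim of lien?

May 21, 2018

Counting December 19, 2017 as day 1, day 80 is March 8, 2018.
Tolling adds 73 days: March 8, 2018 + 73 days = May 20, 2018.
May 20, 2018 is Sunday. The next qualifying day is May 21, 2018.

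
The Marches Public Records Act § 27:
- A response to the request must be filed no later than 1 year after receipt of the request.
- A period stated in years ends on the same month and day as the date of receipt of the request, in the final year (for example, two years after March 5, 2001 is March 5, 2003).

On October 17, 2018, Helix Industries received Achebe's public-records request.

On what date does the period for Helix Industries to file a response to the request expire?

1 year after October 17, 2018 is October 17, 2019.

October 17, 2019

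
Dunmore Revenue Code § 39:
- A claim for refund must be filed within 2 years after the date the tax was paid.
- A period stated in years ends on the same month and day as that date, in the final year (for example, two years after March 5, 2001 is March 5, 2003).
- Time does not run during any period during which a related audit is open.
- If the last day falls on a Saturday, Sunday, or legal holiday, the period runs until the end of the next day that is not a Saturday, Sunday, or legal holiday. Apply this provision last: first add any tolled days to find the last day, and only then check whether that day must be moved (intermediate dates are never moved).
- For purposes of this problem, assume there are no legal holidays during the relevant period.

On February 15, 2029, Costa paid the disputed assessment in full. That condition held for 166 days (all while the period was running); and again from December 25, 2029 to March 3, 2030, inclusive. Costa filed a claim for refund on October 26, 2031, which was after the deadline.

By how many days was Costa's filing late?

2 years after February 15, 2029 is February 15, 2031.
Tolling adds 166 days: February 15, 2031 + 166 days = July 31, 2031.
From December 25, 2029 through March 3, 2030 inclusive is 69 days; tolling adds 69 days: July 31, 2031 + 69 days = October 8, 2031.
October 8, 2031 is a Wednesday and not a legal holiday, so no extension applies.
The deadline is October 8, 2031; from October 8, 2031 to October 26, 2031 is 18 days.

18 days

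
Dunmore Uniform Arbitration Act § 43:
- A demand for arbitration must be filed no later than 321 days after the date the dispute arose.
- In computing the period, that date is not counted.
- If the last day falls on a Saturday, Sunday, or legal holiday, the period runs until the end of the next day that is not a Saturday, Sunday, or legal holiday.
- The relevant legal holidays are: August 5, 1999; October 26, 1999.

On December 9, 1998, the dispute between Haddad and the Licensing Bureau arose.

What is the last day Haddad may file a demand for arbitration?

321 days after December 9, 1998 is October 26, 1999.
October 26, 1999 is a listed holiday. The next qualifying day is October 27, 1999.

October 27, 1999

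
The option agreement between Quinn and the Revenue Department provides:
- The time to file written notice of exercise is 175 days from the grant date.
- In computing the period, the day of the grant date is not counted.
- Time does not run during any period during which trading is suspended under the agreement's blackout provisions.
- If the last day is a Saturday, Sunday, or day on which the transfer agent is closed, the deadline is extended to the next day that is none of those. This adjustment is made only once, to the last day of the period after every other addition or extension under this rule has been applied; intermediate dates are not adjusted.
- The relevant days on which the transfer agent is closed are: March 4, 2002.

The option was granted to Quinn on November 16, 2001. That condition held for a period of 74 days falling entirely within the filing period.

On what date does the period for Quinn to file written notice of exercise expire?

July 23, 2002

175 days after November 16, 2001 is May 10, 2002.
Tolling adds 74 days: May 10, 2002 + 74 days = July 23, 2002.
July 23, 2002 is a Tuesday and not a day on which the transfer agent is closed, so no extension applies.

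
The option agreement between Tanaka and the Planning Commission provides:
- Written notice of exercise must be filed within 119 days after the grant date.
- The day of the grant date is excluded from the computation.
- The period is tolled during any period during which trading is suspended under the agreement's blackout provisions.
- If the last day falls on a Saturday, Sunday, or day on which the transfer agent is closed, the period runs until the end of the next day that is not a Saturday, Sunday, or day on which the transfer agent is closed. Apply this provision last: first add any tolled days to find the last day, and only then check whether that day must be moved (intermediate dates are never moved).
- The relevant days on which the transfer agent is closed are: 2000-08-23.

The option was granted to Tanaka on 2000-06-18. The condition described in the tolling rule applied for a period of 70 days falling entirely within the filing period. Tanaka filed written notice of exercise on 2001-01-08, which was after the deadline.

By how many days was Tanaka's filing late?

14 days

119 days after 2000-06-18 is October 15, 2000.
Tolling adds 70 days: October 15, 2000 + 70 days = December 24, 2000.
December 24, 2000 is Sunday. The next qualifying day is December 25, 2000.
The deadline is December 25, 2000; from December 25, 2000 to January 8, 2001 is 14 days.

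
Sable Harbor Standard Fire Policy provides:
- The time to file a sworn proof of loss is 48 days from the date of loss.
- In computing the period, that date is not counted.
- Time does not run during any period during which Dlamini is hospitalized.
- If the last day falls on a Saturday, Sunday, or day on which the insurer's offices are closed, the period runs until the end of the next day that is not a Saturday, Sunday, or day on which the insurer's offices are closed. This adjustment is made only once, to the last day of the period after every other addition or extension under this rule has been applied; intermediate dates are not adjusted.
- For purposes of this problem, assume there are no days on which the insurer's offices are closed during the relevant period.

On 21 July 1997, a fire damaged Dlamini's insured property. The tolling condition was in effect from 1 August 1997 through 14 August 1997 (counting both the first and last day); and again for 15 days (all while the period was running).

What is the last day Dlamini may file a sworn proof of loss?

October 6, 1997

48 days after 21 July 1997 is September 7, 1997.
From August 1, 1997 through August 14, 1997 inclusive is 14 days; tolling adds 14 days: September 7, 1997 + 14 days = September 21, 1997.
Tolling adds 15 days: September 21, 1997 + 15 days = October 6, 1997.
October 6, 1997 is a Monday and not a day on which the insurer's offices are closed, so no extension applies.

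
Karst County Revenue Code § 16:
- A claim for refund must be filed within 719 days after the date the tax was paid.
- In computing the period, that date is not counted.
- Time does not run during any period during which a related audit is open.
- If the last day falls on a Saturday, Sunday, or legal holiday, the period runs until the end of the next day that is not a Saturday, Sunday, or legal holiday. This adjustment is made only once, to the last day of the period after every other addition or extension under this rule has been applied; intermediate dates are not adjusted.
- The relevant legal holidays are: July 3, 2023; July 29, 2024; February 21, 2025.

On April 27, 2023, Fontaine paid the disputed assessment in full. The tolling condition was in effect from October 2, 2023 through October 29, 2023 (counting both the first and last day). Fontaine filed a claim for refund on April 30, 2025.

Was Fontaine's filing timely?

719 days after April 27, 2023 is April 15, 2025.
From October 2, 2023 through October 29, 2023 inclusive is 28 days; tolling adds 28 days: April 15, 2025 + 28 days = May 13, 2025.
May 13, 2025 is a Tuesday and not a legal holiday, so no extension applies.
The deadline is May 13, 2025; the filing on April 30, 2025 is on or before that date.

Yes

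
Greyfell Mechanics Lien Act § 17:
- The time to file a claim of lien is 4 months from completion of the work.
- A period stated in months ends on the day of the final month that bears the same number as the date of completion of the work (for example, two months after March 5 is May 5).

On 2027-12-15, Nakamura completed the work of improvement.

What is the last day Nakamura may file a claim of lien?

4 months after 2027-12-15 is April 15, 2028.

April 15, 2028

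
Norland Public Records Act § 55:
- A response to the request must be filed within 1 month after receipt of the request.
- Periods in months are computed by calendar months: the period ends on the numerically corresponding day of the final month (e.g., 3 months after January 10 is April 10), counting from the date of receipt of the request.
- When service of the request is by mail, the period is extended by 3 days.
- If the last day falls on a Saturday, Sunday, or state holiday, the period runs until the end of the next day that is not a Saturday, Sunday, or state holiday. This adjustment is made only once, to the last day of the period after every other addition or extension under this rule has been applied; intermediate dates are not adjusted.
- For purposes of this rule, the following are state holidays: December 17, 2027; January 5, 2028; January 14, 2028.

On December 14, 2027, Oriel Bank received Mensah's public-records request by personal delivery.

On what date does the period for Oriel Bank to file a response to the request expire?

1 month after December 14, 2027 is January 14, 2028.
Service was not by mail, so no mail extension applies.
January 14, 2028 is a listed holiday; January 15, 2028 is Saturday; January 16, 2028 is Sunday. The next qualifying day is January 17, 2028.

January 17, 2028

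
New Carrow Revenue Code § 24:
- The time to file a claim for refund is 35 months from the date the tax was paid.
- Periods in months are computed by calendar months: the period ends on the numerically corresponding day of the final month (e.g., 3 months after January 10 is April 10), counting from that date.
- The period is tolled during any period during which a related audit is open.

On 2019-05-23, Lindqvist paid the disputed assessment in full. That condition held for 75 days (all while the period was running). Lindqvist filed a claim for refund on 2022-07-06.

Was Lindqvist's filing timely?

35 months after 2019-05-23 is April 23, 2022.
Tolling adds 75 days: April 23, 2022 + 75 days = July 7, 2022.
The deadline is July 7, 2022; the filing on July 6, 2022 is on or before that date.

Yes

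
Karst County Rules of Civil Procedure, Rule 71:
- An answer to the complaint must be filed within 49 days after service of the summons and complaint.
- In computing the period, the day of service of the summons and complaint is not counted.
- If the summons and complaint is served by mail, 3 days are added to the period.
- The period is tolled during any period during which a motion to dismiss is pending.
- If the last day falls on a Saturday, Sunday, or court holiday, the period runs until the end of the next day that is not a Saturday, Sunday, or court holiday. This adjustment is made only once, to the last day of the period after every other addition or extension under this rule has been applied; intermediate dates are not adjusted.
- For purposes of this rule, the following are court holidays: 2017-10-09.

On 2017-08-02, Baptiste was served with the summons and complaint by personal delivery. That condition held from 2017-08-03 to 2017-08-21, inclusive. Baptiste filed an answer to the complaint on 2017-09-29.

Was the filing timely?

49 days after 2017-08-02 is September 20, 2017.
Service was not by mail, so no mail extension applies.
From August 3, 2017 through August 21, 2017 inclusive is 19 days; tolling adds 19 days: September 20, 2017 + 19 days = October 9, 2017.
October 9, 2017 is a listed holiday. The next qualifying day is October 10, 2017.
The deadline is October 10, 2017; the filing on September 29, 2017 is on or before that date.

Yes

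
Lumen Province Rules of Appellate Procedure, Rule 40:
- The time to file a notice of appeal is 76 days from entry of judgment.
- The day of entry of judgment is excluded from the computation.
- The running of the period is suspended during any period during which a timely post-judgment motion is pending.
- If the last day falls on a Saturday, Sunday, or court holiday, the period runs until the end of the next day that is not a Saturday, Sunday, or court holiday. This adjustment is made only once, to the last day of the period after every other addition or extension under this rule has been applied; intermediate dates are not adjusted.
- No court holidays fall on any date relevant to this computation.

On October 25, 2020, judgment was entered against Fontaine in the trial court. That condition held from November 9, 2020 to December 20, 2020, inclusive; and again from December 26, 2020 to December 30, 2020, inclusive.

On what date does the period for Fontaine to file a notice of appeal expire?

February 25, 2021

76 days after October 25, 2020 is January 9, 2021.
From November 9, 2020 through December 20, 2020 inclusive is 42 days; tolling adds 42 days: January 9, 2021 + 42 days = February 20, 2021.
From December 26, 2020 through December 30, 2020 inclusive is 5 days; tolling adds 5 days: February 20, 2021 + 5 days = February 25, 2021.
February 25, 2021 is a Thursday and not a court holiday, so no extension applies.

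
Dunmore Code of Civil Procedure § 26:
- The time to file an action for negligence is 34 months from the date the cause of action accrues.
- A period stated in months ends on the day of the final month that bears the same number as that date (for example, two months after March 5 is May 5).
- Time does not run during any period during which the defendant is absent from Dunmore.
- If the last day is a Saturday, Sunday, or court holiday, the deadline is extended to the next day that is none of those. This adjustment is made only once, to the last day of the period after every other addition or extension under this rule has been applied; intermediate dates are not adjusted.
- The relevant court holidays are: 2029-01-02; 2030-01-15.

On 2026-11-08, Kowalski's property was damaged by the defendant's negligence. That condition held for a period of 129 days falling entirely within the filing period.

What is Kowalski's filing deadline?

January 16, 2030

34 months after 2026-11-08 is September 8, 2029.
Tolling adds 129 days: September 8, 2029 + 129 days = January 15, 2030.
January 15, 2030 is a listed holiday. The next qualifying day is January 16, 2030.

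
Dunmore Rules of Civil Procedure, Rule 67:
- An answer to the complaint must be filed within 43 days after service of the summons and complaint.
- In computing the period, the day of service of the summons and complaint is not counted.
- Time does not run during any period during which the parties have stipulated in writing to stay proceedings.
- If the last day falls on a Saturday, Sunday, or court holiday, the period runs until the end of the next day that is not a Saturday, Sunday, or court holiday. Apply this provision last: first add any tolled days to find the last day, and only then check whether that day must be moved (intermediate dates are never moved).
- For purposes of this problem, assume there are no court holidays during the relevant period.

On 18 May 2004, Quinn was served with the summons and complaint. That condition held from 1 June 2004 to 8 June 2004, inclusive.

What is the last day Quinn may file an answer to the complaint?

43 days after 18 May 2004 is June 30, 2004.
From June 1, 2004 through June 8, 2004 inclusive is 8 days; tolling adds 8 days: June 30, 2004 + 8 days = July 8, 2004.
July 8, 2004 is a Thursday and not a court holiday, so no extension applies.

July 8, 2004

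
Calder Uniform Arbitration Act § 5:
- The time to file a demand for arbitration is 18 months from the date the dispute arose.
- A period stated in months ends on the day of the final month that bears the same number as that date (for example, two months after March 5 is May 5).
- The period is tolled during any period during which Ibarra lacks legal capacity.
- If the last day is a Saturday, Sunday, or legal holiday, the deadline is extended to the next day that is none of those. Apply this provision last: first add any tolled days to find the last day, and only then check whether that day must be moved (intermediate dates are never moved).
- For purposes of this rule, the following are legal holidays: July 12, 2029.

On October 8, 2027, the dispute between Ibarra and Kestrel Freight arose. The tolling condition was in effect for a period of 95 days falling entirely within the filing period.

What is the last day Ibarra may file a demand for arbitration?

18 months after October 8, 2027 is April 8, 2029.
Tolling adds 95 days: April 8, 2029 + 95 days = July 12, 2029.
July 12, 2029 is a listed holiday. The next qualifying day is July 13, 2029.

July 13, 2029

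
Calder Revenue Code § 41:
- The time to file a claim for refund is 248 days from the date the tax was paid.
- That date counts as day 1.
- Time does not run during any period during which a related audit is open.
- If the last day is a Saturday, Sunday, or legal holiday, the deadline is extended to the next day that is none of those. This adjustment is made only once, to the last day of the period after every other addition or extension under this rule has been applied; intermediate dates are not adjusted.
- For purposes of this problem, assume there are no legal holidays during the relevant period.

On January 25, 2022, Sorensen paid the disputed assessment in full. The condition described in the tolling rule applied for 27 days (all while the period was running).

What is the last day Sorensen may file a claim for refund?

Counting January 25, 2022 as day 1, day 248 is September 29, 2022.
Tolling adds 27 days: September 29, 2022 + 27 days = October 26, 2022.
October 26, 2022 is a Wednesday and not a legal holiday, so no extension applies.

October 26, 2022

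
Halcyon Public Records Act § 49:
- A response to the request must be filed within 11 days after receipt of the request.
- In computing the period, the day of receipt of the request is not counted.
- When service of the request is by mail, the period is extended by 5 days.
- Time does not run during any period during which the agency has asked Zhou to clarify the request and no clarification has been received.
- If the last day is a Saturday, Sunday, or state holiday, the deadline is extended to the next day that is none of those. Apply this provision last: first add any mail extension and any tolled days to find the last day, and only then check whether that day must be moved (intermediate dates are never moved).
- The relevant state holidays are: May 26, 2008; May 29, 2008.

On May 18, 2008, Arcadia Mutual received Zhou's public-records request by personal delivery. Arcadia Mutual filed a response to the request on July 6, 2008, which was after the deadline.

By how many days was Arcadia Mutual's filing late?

37 days

11 days after May 18, 2008 is May 29, 2008.
Service was not by mail, so no mail extension applies.
May 29, 2008 is a listed holiday. The next qualifying day is May 30, 2008.
The deadline is May 30, 2008; from May 30, 2008 to July 6, 2008 is 37 days.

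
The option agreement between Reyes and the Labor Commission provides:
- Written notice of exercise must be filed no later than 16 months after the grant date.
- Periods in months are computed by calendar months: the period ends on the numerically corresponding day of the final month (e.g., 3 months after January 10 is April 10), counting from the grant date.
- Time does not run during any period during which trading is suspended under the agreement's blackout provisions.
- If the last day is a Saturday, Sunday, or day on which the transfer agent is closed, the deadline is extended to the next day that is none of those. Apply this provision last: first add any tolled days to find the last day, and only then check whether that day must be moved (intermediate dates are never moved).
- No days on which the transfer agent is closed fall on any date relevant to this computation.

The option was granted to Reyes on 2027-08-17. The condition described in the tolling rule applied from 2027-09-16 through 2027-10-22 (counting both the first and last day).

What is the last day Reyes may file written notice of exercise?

January 23, 2029

16 months after 2027-08-17 is December 17, 2028.
From September 16, 2027 through October 22, 2027 inclusive is 37 days; tolling adds 37 days: December 17, 2028 + 37 days = January 23, 2029.
January 23, 2029 is a Tuesday and not a day on which the transfer agent is closed, so no extension applies.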